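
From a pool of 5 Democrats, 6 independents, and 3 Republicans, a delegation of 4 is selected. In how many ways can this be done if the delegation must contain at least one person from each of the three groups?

495

Unrestricted: C(14,4) = 1001 ways to pick any 4 of the 14.
Selections missing a whole group: no Democrats → C(9,4) = 126; no independents → C(8,4) = 70; no Republicans → C(11,4) = 330.
Add back selections omitting two groups (i.e. drawn from a single group): C(5,4) + C(6,4) + C(3,4) = 20.
By inclusion–exclusion: 1001 − 526 + 20 = 495.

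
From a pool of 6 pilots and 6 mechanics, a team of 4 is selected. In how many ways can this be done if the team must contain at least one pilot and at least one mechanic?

Total 4-person selections from all 12: C(12,4) = 495.
Subtract selections that omit an entire group: no pilots → C(6,4) = 15; no mechanics → C(6,4) = 15.
Both groups omitted at once is impossible, so 495 − 30 = 465.

465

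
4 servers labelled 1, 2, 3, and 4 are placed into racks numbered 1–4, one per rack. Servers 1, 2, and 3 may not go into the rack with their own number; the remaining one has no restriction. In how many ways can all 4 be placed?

Let Aᵢ (for i ∈ {1, 2, 3}) be the placements that put server i in its forbidden rack. Any j of these fix j positions, leaving (4−j)! ways to fill the rest, and there are C(3,j) ways to pick which j.
By inclusion–exclusion, the number of valid placements is Σ_{j=0}^{3} (−1)^j C(3,j)·(4−j)!.
Computing: 24 − 18 + 6 − 1 = 11.

11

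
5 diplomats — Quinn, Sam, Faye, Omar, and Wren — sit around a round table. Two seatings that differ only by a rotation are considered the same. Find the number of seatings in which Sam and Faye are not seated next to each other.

12

Without the restriction there are (4)! = 24 seatings.
Seatings with Sam beside Faye: treat them as a block with 2 internal orders, giving 2 × (3)! = 12.
Subtracting, 24 − 12 = 12.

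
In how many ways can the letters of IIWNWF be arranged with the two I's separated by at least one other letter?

Total arrangements of IIWNWF: 6!/(2!·2!) = 180.
If the two I's are adjacent, glue them into one block, leaving 5 items to arrange: (5)!/(2!) = 60 ways.
Hence 180 − 60 = 120.

120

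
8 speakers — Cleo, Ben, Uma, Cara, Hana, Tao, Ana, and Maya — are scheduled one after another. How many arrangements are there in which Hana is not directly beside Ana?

Of the 8! = 40320 arrangements, those with Hana and Ana adjacent number 2 × 7! = 10080 (treat the pair as a block with 2 internal orders).
Complementary counting: 40320 − 10080 = 30240.

30240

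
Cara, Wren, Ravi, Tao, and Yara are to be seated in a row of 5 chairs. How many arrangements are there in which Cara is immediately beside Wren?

48

Treat {Cara, Wren} as a single unit. There are 4 units to order, and the pair itself can be ordered 2 ways.
So the count is 2·(4)! = 48.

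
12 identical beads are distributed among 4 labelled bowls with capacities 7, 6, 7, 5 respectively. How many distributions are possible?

245

Without the upper bounds there are C(15,3) = 455 ways to split 12 among 4 bowls.
Subtract solutions that violate a single cap (substitute x_i' = x_i − (cap_i+1)): x_1 ≥ 8 gives C(7,3) = 35; x_2 ≥ 7 gives C(8,3) = 56; x_3 ≥ 8 gives C(7,3) = 35; x_4 ≥ 6 gives C(9,3) = 84. Together 210.
No two caps can be exceeded simultaneously, so the pair terms are all 0.
By inclusion–exclusion the count is 455 − 210 + 0 = 245.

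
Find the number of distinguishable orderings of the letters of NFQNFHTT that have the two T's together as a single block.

1260

Treat the 2 copies of T as a single block. The multiset to arrange is then {TT, F, F, H, N, N, Q}, 7 items in all.
That gives (7)!/(2!·2!) = 1260 arrangements.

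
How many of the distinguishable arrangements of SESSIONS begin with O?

Fix O in the first position and arrange the remaining 7 letters.
Those 7 letters have S appearing 4 times, giving (7)!/(4!) = 210.

210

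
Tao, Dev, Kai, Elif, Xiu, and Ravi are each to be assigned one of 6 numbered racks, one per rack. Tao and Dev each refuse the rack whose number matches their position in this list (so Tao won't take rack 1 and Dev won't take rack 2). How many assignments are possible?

504

Let Aᵢ (for i ∈ {1, 2}) be the placements that put person i in their forbidden rack. Any j of these fix j positions, leaving (6−j)! ways to fill the rest, and there are C(2,j) ways to pick which j.
By inclusion–exclusion, the number of valid placements is Σ_{j=0}^{2} (−1)^j C(2,j)·(6−j)!.
Computing: 720 − 240 + 24 = 504.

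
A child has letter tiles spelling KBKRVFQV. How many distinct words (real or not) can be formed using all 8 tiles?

10080

KBKRVFQV has 8 letters with K appearing twice and V appearing twice.
Dividing 8! = 40320 by 2!·2! = 4 for the repeated letters gives 10080.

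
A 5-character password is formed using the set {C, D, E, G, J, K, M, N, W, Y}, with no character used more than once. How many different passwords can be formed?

30240

This is a permutation of 5 out of 10: P(10,5) = 10!/5!.
That product is 10 × 9 × 8 × 7 × 6 = 30240.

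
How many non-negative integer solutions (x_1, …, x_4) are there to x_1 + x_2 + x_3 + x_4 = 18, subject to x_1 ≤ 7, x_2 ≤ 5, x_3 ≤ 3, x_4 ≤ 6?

20

Without the upper bounds there are C(21,3) = 1330 ways to split 18 among 4 variables.
Subtract solutions that violate a single cap (substitute x_i' = x_i − (cap_i+1)): x_1 ≥ 8 gives C(13,3) = 286; x_2 ≥ 6 gives C(15,3) = 455; x_3 ≥ 4 gives C(17,3) = 680; x_4 ≥ 7 gives C(14,3) = 364. Together 1785.
Add back pairs where two caps are both exceeded: 35 + 84 + 20 + 165 + 56 + 120 = 480.
Subtract triples: 1 + 0 + 0 + 4 = 5.
By inclusion–exclusion the count is 1330 − 1785 + 480 − 5 = 20.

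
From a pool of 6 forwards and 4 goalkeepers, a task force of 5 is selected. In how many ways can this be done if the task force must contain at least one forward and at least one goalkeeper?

246

Total 5-person selections from all 10: C(10,5) = 252.
Subtract selections that omit an entire group: no forwards → C(4,5) = 0; no goalkeepers → C(6,5) = 6.
Both groups omitted at once is impossible, so 252 − 6 = 246.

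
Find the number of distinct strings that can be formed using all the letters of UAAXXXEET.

UAAXXXEET has 9 letters with A appearing twice, E appearing twice, and X appearing 3 times.
The number of distinct arrangements is 9!/(3!·2!·2!) = 362880/24 = 15120.

15120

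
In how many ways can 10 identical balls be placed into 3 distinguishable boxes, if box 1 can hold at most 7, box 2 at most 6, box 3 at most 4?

29

By stars and bars, unrestricted non-negative solutions to x_1+…+x_3 = 10 number C(10+2,2) = 66.
Subtract solutions that violate a single cap (substitute x_i' = x_i − (cap_i+1)): x_1 ≥ 8 gives C(4,2) = 6; x_2 ≥ 7 gives C(5,2) = 10; x_3 ≥ 5 gives C(7,2) = 21. Together 37.
No two caps can be exceeded simultaneously, so the pair terms are all 0.
By inclusion–exclusion the count is 66 − 37 + 0 = 29.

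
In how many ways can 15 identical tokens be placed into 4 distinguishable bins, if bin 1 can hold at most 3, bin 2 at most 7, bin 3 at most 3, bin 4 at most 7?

Without the upper bounds there are C(18,3) = 816 ways to split 15 among 4 bins.
Subtract solutions that violate a single cap (substitute x_i' = x_i − (cap_i+1)): x_1 ≥ 4 gives C(14,3) = 364; x_2 ≥ 8 gives C(10,3) = 120; x_3 ≥ 4 gives C(14,3) = 364; x_4 ≥ 8 gives C(10,3) = 120. Together 968.
Add back pairs where two caps are both exceeded: 20 + 120 + 20 + 20 + 0 + 20 = 200.
By inclusion–exclusion the count is 816 − 968 + 200 = 48.

48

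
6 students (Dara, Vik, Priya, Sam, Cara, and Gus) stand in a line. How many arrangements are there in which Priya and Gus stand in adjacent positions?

240

Treat {Priya, Gus} as a single unit. There are 5 units to order, and the pair itself can be ordered 2 ways.
That gives 2 × 5! = 2 × 120 = 240.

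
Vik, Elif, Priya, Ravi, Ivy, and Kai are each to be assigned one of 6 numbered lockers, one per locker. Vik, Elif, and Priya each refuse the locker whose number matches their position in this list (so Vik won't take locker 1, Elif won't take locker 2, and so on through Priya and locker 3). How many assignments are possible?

426

Let Aᵢ (for i ∈ {1, 2, 3}) be the placements that put person i in their forbidden locker. Any j of these fix j positions, leaving (6−j)! ways to fill the rest, and there are C(3,j) ways to pick which j.
By inclusion–exclusion, the number of valid placements is Σ_{j=0}^{3} (−1)^j C(3,j)·(6−j)!.
Computing: 720 − 360 + 72 − 6 = 426.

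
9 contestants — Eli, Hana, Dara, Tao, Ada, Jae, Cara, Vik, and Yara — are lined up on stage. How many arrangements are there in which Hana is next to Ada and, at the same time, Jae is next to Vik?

20160

Treat {Hana,Ada} as one block (2 orders) and {Jae,Vik} as another (2 orders).
That leaves 7 units to arrange: 2 × 2 × 7! = 4 × 5040 = 20160.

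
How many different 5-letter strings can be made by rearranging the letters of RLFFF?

Letter multiplicities in RLFFF: F×3, L×1, R×1.
So there are 5! / (3!) = 20 distinguishable arrangements.

20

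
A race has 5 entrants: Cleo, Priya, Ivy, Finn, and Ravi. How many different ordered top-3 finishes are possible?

There are 5 choices for 1st place, 4 for 2nd, and 3 for 3rd.
That gives 5 × 4 × 3 = 60.

60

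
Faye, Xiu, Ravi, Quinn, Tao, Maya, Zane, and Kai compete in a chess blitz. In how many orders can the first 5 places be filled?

This is an ordered selection of 5 from 8: P(8,5).
That gives 8 × 7 × 6 × 5 × 4 = 6720.

6720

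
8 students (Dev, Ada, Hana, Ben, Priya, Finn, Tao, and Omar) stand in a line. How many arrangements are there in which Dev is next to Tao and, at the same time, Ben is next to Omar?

Treat {Dev,Tao} as one block (2 orders) and {Ben,Omar} as another (2 orders).
That leaves 6 units to arrange: 2 × 2 × 6! = 4 × 720 = 2880.

2880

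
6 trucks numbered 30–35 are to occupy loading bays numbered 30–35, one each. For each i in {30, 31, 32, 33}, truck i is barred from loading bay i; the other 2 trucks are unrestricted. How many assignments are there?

362

Let Aᵢ (for 30 ≤ i ≤ 33) be the placements that put truck i in its forbidden loading bay. Any j of these fix j positions, leaving (6−j)! ways to fill the rest, and there are C(4,j) ways to pick which j.
By inclusion–exclusion, the number of valid placements is Σ_{j=0}^{4} (−1)^j C(4,j)·(6−j)!.
Computing: 720 − 480 + 144 − 24 + 2 = 362.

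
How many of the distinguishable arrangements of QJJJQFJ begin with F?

15

With the first slot taken by F, it remains to arrange the other 6 letters (QJJJQJ).
Those 6 letters have J appearing 4 times and Q appearing twice, giving (6)!/(4!·2!) = 15.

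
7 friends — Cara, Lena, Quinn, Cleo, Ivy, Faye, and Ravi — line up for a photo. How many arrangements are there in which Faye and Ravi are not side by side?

3600

There are 7! = 5040 arrangements in all. If Faye and Ravi are adjacent, merging them into one block gives 2·(6)! = 1440 arrangements.
So 5040 − 1440 = 3600 arrangements keep them apart.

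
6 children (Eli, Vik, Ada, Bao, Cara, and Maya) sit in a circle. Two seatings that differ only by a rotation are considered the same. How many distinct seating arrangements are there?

Seat Eli anywhere (absorbing the rotational symmetry), then permute the other 5: (5)! = 120.

120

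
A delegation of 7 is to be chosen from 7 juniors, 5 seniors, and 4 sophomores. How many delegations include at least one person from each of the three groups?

10283

Unrestricted: C(16,7) = 11440 ways to pick any 7 of the 16.
Subtract selections that omit an entire group: no juniors → C(9,7) = 36; no seniors → C(11,7) = 330; no sophomores → C(12,7) = 792.
Add back selections omitting two groups (i.e. drawn from a single group): C(7,7) + C(5,7) + C(4,7) = 1.
By inclusion–exclusion: 11440 − 1158 + 1 = 10283.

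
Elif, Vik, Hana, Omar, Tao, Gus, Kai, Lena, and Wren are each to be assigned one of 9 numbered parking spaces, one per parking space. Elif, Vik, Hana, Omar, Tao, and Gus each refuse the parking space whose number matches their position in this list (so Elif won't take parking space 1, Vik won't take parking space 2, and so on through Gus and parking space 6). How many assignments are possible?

183822

Let Aᵢ (for 1 ≤ i ≤ 6) be the placements that put person i in their forbidden parking space. Any j of these fix j positions, leaving (9−j)! ways to fill the rest, and there are C(6,j) ways to pick which j.
By inclusion–exclusion, the number of valid placements is Σ_{j=0}^{6} (−1)^j C(6,j)·(9−j)!.
Computing: 362880 − 241920 + 75600 − 14400 + 1800 − 144 + 6 = 183822.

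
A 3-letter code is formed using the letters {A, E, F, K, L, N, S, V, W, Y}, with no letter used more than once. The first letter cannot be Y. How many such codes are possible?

The first letter has 10−1 = 9 choices (anything except Y).
The remaining 2 letters are filled from the other 9 symbols without repetition: 9 × 8 = 72.
Total: 9 × 72 = 648.

648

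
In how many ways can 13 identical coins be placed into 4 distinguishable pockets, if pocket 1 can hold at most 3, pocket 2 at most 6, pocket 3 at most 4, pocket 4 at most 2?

10

Ignoring the caps, the number of non-negative solutions to x_1+…+x_4 = 13 is C(16,3) = 560.
Subtract solutions that violate a single cap (substitute x_i' = x_i − (cap_i+1)): x_1 ≥ 4 gives C(12,3) = 220; x_2 ≥ 7 gives C(9,3) = 84; x_3 ≥ 5 gives C(11,3) = 165; x_4 ≥ 3 gives C(13,3) = 286. Together 755.
Add back pairs where two caps are both exceeded: 10 + 35 + 84 + 4 + 20 + 56 = 209.
Subtract triples: 0 + 0 + 4 + 0 = 4.
By inclusion–exclusion the count is 560 − 755 + 209 − 4 = 10.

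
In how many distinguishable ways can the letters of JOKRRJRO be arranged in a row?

JOKRRJRO has 8 letters with J appearing twice, O appearing twice, and R appearing 3 times.
Dividing 8! = 40320 by 3!·2!·2! = 24 for the repeated letters gives 1680.

1680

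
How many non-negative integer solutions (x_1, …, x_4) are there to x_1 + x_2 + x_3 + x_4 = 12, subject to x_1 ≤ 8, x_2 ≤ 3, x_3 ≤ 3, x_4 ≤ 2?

29

By stars and bars, unrestricted non-negative solutions to x_1+…+x_4 = 12 number C(12+3,3) = 455.
Subtract solutions that violate a single cap (substitute x_i' = x_i − (cap_i+1)): x_1 ≥ 9 gives C(6,3) = 20; x_2 ≥ 4 gives C(11,3) = 165; x_3 ≥ 4 gives C(11,3) = 165; x_4 ≥ 3 gives C(12,3) = 220. Together 570.
Add back pairs where two caps are both exceeded: 0 + 0 + 1 + 35 + 56 + 56 = 148.
Subtract triples: 0 + 0 + 0 + 4 = 4.
By inclusion–exclusion the count is 455 − 570 + 148 − 4 = 29.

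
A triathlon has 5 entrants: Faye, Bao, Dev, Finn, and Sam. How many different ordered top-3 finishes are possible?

60

This is an ordered selection of 3 from 5: P(5,3).
That gives 5 × 4 × 3 = 60.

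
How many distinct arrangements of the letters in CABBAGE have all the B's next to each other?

360

Treat the 2 copies of B as a single block. The multiset to arrange is then {BB, A, A, C, E, G}, 6 items in all.
That gives (6)!/(2!) = 360 arrangements.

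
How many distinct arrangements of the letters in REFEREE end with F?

Fix F in the last position and arrange the remaining 6 letters.
Those 6 letters have E appearing 4 times and R appearing twice, giving (6)!/(4!·2!) = 15.

15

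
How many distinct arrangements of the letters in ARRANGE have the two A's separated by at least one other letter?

900

There are 7!/(2!·2!) = 1260 arrangements of ARRANGE in total.
Arrangements with the A's together: treat AA as one letter, giving (6)!/(2!) = 360.
Hence 1260 − 360 = 900.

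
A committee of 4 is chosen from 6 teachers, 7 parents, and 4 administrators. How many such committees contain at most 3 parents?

Split by how many parents are chosen (0 through 3).
Sum: C(7,0)·C(10,4) + C(7,1)·C(10,3) + C(7,2)·C(10,2) + C(7,3)·C(10,1) = 210 + 840 + 945 + 350 = 2345.

2345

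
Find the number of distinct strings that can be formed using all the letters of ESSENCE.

Letter multiplicities in ESSENCE: C×1, E×3, N×1, S×2.
Dividing 7! = 5040 by 3!·2! = 12 for the repeated letters gives 420.

420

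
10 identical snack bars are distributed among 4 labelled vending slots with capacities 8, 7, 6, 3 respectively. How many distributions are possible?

By stars and bars, unrestricted non-negative solutions to x_1+…+x_4 = 10 number C(10+3,3) = 286.
Subtract solutions that violate a single cap (substitute x_i' = x_i − (cap_i+1)): x_1 ≥ 9 gives C(4,3) = 4; x_2 ≥ 8 gives C(5,3) = 10; x_3 ≥ 7 gives C(6,3) = 20; x_4 ≥ 4 gives C(9,3) = 84. Together 118.
No two caps can be exceeded simultaneously, so the pair terms are all 0.
By inclusion–exclusion the count is 286 − 118 + 0 = 168.

168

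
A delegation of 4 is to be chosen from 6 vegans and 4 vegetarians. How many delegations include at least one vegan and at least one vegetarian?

Unrestricted: C(10,4) = 210 ways to pick any 4 of the 10.
Subtract selections that omit an entire group: no vegans → C(4,4) = 1; no vegetarians → C(6,4) = 15.
Both groups omitted at once is impossible, so 210 − 16 = 194.

194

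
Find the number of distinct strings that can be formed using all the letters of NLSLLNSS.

560

NLSLLNSS has 8 letters with L appearing 3 times, N appearing twice, and S appearing 3 times.
The number of distinct arrangements is 8!/(3!·3!·2!) = 40320/72 = 560.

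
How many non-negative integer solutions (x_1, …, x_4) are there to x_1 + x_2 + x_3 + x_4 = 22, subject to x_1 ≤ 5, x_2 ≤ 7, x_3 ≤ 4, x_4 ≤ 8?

Without the upper bounds there are C(25,3) = 2300 ways to split 22 among 4 variables.
Subtract solutions that violate a single cap (substitute x_i' = x_i − (cap_i+1)): x_1 ≥ 6 gives C(19,3) = 969; x_2 ≥ 8 gives C(17,3) = 680; x_3 ≥ 5 gives C(20,3) = 1140; x_4 ≥ 9 gives C(16,3) = 560. Together 3349.
Add back pairs where two caps are both exceeded: 165 + 364 + 120 + 220 + 56 + 165 = 1090.
Subtract triples: 20 + 0 + 10 + 1 = 31.
By inclusion–exclusion the count is 2300 − 3349 + 1090 − 31 = 10.

10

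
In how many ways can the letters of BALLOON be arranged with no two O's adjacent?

Total arrangements of BALLOON: 7!/(2!·2!) = 1260.
Arrangements with the O's together: treat OO as one letter, giving (6)!/(2!) = 360.
Subtracting, 1260 − 360 = 900 arrangements keep the O's apart.

900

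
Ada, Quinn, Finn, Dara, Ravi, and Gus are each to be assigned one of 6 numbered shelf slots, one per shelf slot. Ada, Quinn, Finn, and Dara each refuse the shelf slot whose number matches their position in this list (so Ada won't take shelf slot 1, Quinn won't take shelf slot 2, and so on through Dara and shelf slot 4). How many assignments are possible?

Let Aᵢ (for 1 ≤ i ≤ 4) be the placements that put person i in their forbidden shelf slot. Any j of these fix j positions, leaving (6−j)! ways to fill the rest, and there are C(4,j) ways to pick which j.
By inclusion–exclusion, the number of valid placements is Σ_{j=0}^{4} (−1)^j C(4,j)·(6−j)!.
Computing: 720 − 480 + 144 − 24 + 2 = 362.

362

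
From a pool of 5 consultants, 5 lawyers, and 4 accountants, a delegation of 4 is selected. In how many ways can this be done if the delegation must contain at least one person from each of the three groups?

Total 4-person selections from all 14: C(14,4) = 1001.
Subtract selections that omit an entire group: no consultants → C(9,4) = 126; no lawyers → C(9,4) = 126; no accountants → C(10,4) = 210.
Add back selections omitting two groups (i.e. drawn from a single group): C(5,4) + C(5,4) + C(4,4) = 11.
By inclusion–exclusion: 1001 − 462 + 11 = 550.

550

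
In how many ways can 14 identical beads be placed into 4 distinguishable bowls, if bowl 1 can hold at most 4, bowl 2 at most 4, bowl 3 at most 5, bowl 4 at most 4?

20

Ignoring the caps, the number of non-negative solutions to x_1+…+x_4 = 14 is C(17,3) = 680.
Subtract solutions that violate a single cap (substitute x_i' = x_i − (cap_i+1)): x_1 ≥ 5 gives C(12,3) = 220; x_2 ≥ 5 gives C(12,3) = 220; x_3 ≥ 6 gives C(11,3) = 165; x_4 ≥ 5 gives C(12,3) = 220. Together 825.
Add back pairs where two caps are both exceeded: 35 + 20 + 35 + 20 + 35 + 20 = 165.
By inclusion–exclusion the count is 680 − 825 + 165 = 20.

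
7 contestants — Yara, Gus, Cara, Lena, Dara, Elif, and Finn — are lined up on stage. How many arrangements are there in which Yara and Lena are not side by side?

3600

There are 7! = 5040 arrangements in all. If Yara and Lena are adjacent, merging them into one block gives 2·(6)! = 1440 arrangements.
So 5040 − 1440 = 3600 arrangements keep them apart.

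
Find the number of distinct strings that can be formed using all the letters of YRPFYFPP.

1680

The 8 letters of YRPFYFPP have repeats: F appearing twice, P appearing 3 times, and Y appearing twice.
Dividing 8! = 40320 by 3!·2!·2! = 24 for the repeated letters gives 1680.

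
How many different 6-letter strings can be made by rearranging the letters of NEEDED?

The 6 letters of NEEDED have repeats: D appearing twice and E appearing 3 times.
The number of distinct arrangements is 6!/(3!·2!) = 720/12 = 60.

60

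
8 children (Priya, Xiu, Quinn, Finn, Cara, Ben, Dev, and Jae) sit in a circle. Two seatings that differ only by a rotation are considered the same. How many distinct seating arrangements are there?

Around a circle, 8 distinct people have 8!/8 = (7)! = 5040 rotationally distinct seatings.

5040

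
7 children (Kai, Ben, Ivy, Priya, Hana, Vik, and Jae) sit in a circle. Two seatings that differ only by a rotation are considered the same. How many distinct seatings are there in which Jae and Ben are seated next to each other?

Treat {Jae, Ben} as one unit (2 internal orders) and seat the resulting 6 units around the table: (5)! circular arrangements.
So 2 × (5)! = 2 × 120 = 240.

240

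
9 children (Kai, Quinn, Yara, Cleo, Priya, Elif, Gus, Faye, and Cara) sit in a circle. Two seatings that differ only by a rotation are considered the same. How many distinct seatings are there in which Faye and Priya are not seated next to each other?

30240

Without the restriction there are (8)! = 40320 seatings.
Those with Faye next to Priya: fuse the pair into one unit and seat 8 units around a circle — 2·(7)! = 10080.
Subtracting, 40320 − 10080 = 30240.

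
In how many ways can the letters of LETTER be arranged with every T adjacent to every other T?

Treat the 2 copies of T as a single block. The multiset to arrange is then {TT, E, E, L, R}, 5 items in all.
That gives (5)!/(2!) = 60 arrangements.

60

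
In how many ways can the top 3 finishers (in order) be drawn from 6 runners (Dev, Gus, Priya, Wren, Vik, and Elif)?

120

This is an ordered selection of 3 from 6: P(6,3).
That gives 6 × 5 × 4 = 120.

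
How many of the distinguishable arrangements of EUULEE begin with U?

Fix U in the first position and arrange the remaining 5 letters.
Those 5 letters have E appearing 3 times, giving (5)!/(3!) = 20.

20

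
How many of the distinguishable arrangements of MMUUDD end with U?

With the last slot taken by U, it remains to arrange the other 5 letters (MMUDD).
Those 5 letters have D appearing twice and M appearing twice, giving (5)!/(2!·2!) = 30.

30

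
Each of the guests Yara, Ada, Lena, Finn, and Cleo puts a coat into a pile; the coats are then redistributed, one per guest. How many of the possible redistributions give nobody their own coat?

Let Aᵢ be the assignments in which guest i gets their own coat. We want the size of the complement of A₁∪…∪A_5.
By inclusion–exclusion this is Σ_{j=0}^{5} (−1)^j C(5,j)·(5−j)!.
Computing: 120 − 120 + 60 − 20 + 5 − 1 = 44.

44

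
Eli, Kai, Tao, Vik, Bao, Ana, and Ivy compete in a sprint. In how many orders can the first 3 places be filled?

There are 7 choices for 1st place, 6 for 2nd, and 5 for 3rd.
That gives 7 × 6 × 5 = 210.

210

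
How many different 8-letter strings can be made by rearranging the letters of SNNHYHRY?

Letter multiplicities in SNNHYHRY: H×2, N×2, R×1, S×1, Y×2.
Dividing 8! = 40320 by 2!·2!·2! = 8 for the repeated letters gives 5040.

5040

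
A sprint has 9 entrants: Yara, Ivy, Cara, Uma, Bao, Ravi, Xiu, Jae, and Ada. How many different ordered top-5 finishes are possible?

There are 9 choices for 1st place, 8 for 2nd, and so on down to 5 for position 5.
That gives 9 × 8 × 7 × 6 × 5 = 15120.

15120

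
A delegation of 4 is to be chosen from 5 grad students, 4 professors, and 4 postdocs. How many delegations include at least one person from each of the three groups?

400

Total 4-person selections from all 13: C(13,4) = 715.
Selections missing a whole group: no grad students → C(8,4) = 70; no professors → C(9,4) = 126; no postdocs → C(9,4) = 126.
Add back selections omitting two groups (i.e. drawn from a single group): C(5,4) + C(4,4) + C(4,4) = 7.
By inclusion–exclusion: 715 − 322 + 7 = 400.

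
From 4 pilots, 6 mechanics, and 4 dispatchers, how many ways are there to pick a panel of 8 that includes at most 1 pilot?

Split by how many pilots are chosen (0 through 1).
Sum: C(4,0)·C(10,8) + C(4,1)·C(10,7) = 45 + 480 = 525.

525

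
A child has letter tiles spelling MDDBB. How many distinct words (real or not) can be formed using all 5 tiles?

30

The 5 letters of MDDBB have repeats: B appearing twice and D appearing twice.
The number of distinct arrangements is 5!/(2!·2!) = 120/4 = 30.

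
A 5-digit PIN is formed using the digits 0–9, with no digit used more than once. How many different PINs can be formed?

Choose and order 5 of the 10 symbols: the first digit has 10 options, the next 9, and so on down to 6.
10 × 9 × 8 × 7 × 6 = 30240.

30240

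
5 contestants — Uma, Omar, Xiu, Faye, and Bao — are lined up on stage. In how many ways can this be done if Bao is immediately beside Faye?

48

Glue Bao and Faye into one block (2 internal orders), leaving 4 units to arrange in a row.
So the count is 2·(4)! = 48.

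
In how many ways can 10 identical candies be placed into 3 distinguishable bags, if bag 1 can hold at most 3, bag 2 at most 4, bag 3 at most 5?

Without the upper bounds there are C(12,2) = 66 ways to split 10 among 3 bags.
Subtract solutions that violate a single cap (substitute x_i' = x_i − (cap_i+1)): x_1 ≥ 4 gives C(8,2) = 28; x_2 ≥ 5 gives C(7,2) = 21; x_3 ≥ 6 gives C(6,2) = 15. Together 64.
Add back pairs where two caps are both exceeded: 3 + 1 + 0 = 4.
By inclusion–exclusion the count is 66 − 64 + 4 = 6.

6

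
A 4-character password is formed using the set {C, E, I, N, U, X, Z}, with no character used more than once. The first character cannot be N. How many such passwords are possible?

720

The first character has 7−1 = 6 choices (anything except N).
The remaining 3 characters are filled from the other 6 symbols without repetition: 6 × 5 × 4 = 120.
Total: 6 × 120 = 720.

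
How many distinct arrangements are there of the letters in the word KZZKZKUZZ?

Letter multiplicities in KZZKZKUZZ: K×3, U×1, Z×5.
The number of distinct arrangements is 9!/(5!·3!) = 362880/720 = 504.

504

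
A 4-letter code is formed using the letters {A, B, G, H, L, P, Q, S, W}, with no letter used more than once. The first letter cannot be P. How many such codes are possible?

The first letter has 9−1 = 8 choices (anything except P).
The remaining 3 letters are filled from the other 8 symbols without repetition: 8 × 7 × 6 = 336.
Total: 8 × 336 = 2688.

2688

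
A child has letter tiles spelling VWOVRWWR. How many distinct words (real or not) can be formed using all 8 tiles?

The 8 letters of VWOVRWWR have repeats: R appearing twice, V appearing twice, and W appearing 3 times.
So there are 8! / (3!·2!·2!) = 1680 distinguishable arrangements.

1680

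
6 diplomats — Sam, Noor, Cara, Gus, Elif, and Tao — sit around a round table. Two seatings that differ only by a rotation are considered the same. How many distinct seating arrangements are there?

Fix one person's seat to break rotational symmetry; the remaining 5 people can be arranged in (5)! = 120 ways.

120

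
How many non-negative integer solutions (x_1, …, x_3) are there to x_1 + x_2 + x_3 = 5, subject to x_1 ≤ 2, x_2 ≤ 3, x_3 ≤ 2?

Ignoring the caps, the number of non-negative solutions to x_1+…+x_3 = 5 is C(7,2) = 21.
Subtract solutions that violate a single cap (substitute x_i' = x_i − (cap_i+1)): x_1 ≥ 3 gives C(4,2) = 6; x_2 ≥ 4 gives C(3,2) = 3; x_3 ≥ 3 gives C(4,2) = 6. Together 15.
No two caps can be exceeded simultaneously, so the pair terms are all 0.
By inclusion–exclusion the count is 21 − 15 + 0 = 6.

6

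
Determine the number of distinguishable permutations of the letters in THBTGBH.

THBTGBH has 7 letters with B appearing twice, H appearing twice, and T appearing twice.
So there are 7! / (2!·2!·2!) = 630 distinguishable arrangements.

630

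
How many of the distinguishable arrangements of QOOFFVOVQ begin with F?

With the first slot taken by F, it remains to arrange the other 8 letters (QOOFVOVQ).
Those 8 letters have O appearing 3 times, Q appearing twice, and V appearing twice, giving (8)!/(3!·2!·2!) = 1680.

1680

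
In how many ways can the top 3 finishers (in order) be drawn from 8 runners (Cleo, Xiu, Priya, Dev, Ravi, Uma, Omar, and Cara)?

336

This is an ordered selection of 3 from 8: P(8,3).
That gives 8 × 7 × 6 = 336.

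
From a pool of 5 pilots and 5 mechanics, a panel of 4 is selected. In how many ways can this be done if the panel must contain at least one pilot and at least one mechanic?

Unrestricted: C(10,4) = 210 ways to pick any 4 of the 10.
Subtract selections that omit an entire group: no pilots → C(5,4) = 5; no mechanics → C(5,4) = 5.
Both groups omitted at once is impossible, so 210 − 10 = 200.

200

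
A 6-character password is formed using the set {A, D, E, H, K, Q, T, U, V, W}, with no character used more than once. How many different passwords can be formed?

With no repetition, fill the 6 characters in order: 10 choices, then 9, down to 5.
10 × 9 × 8 × 7 × 6 × 5 = 151200.

151200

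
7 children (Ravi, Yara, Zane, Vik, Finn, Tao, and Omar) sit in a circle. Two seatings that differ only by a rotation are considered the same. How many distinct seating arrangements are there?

Around a circle, 7 distinct people have 7!/7 = (6)! = 720 rotationally distinct seatings.

720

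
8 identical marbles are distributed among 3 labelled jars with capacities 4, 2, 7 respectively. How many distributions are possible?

14

Without the upper bounds there are C(10,2) = 45 ways to split 8 among 3 jars.
Subtract solutions that violate a single cap (substitute x_i' = x_i − (cap_i+1)): x_1 ≥ 5 gives C(5,2) = 10; x_2 ≥ 3 gives C(7,2) = 21; x_3 ≥ 8 gives C(2,2) = 1. Together 32.
Add back pairs where two caps are both exceeded: 1 + 0 + 0 = 1.
By inclusion–exclusion the count is 45 − 32 + 1 = 14.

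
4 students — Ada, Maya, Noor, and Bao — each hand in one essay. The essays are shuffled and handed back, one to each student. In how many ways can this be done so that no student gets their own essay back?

9

This is the derangement count D_4: permutations of 4 items with no fixed point.
By inclusion–exclusion this is Σ_{j=0}^{4} (−1)^j C(4,j)·(4−j)!.
Computing: 24 − 24 + 12 − 4 + 1 = 9.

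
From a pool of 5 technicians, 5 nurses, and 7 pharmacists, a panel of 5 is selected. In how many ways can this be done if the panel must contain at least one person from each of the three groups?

4375

Total 5-person selections from all 17: C(17,5) = 6188.
Selections missing a whole group: no technicians → C(12,5) = 792; no nurses → C(12,5) = 792; no pharmacists → C(10,5) = 252.
Add back selections omitting two groups (i.e. drawn from a single group): C(5,5) + C(5,5) + C(7,5) = 23.
By inclusion–exclusion: 6188 − 1836 + 23 = 4375.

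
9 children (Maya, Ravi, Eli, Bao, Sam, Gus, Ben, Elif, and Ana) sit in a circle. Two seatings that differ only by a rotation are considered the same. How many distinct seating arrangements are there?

Fix one person's seat to break rotational symmetry; the remaining 8 people can be arranged in (8)! = 40320 ways.

40320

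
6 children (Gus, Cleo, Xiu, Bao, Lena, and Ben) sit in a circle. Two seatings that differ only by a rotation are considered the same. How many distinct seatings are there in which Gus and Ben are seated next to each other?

Glue Gus and Ben into a block (2 internal orders). Seating 5 units around a circle gives (4)! arrangements.
So 2 × (4)! = 2 × 24 = 48.

48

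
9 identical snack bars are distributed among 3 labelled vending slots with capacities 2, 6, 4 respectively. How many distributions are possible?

Ignoring the caps, the number of non-negative solutions to x_1+…+x_3 = 9 is C(11,2) = 55.
Subtract solutions that violate a single cap (substitute x_i' = x_i − (cap_i+1)): x_1 ≥ 3 gives C(8,2) = 28; x_2 ≥ 7 gives C(4,2) = 6; x_3 ≥ 5 gives C(6,2) = 15. Together 49.
Add back pairs where two caps are both exceeded: 0 + 3 + 0 = 3.
By inclusion–exclusion the count is 55 − 49 + 3 = 9.

9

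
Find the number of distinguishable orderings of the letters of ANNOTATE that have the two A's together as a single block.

Treat the 2 copies of A as a single block. The multiset to arrange is then {AA, E, N, N, O, T, T}, 7 items in all.
That gives (7)!/(2!·2!) = 1260 arrangements.

1260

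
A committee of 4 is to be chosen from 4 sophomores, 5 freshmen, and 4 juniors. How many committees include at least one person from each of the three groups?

400

With no constraint there are C(13,4) = 715 possible selections.
Selections missing a whole group: no sophomores → C(9,4) = 126; no freshmen → C(8,4) = 70; no juniors → C(9,4) = 126.
Add back selections omitting two groups (i.e. drawn from a single group): C(4,4) + C(5,4) + C(4,4) = 7.
By inclusion–exclusion: 715 − 322 + 7 = 400.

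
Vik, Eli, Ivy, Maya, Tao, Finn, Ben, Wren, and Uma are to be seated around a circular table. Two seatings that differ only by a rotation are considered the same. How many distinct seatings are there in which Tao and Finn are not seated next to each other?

30240

All circular seatings of 9 people number (8)! = 40320.
Those with Tao next to Finn: fuse the pair into one unit and seat 8 units around a circle — 2·(7)! = 10080.
Subtracting, 40320 − 10080 = 30240.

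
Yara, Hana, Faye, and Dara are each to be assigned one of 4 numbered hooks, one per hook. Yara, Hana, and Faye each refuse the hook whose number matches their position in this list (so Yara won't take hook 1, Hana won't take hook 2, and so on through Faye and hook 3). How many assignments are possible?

Let Aᵢ (for i ∈ {1, 2, 3}) be the placements that put person i in their forbidden hook. Any j of these fix j positions, leaving (4−j)! ways to fill the rest, and there are C(3,j) ways to pick which j.
By inclusion–exclusion, the number of valid placements is Σ_{j=0}^{3} (−1)^j C(3,j)·(4−j)!.
Computing: 24 − 18 + 6 − 1 = 11.

11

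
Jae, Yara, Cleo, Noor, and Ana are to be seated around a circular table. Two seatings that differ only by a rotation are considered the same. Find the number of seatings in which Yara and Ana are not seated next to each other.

Without the restriction there are (4)! = 24 seatings.
Those with Yara next to Ana: fuse the pair into one unit and seat 4 units around a circle — 2·(3)! = 12.
Subtracting, 24 − 12 = 12.

12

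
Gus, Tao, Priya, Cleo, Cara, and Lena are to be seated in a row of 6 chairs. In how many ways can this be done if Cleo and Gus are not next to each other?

480

Of the 6! = 720 arrangements, those with Cleo and Gus adjacent number 2 × 5! = 240 (treat the pair as a block with 2 internal orders).
So 720 − 240 = 480 arrangements keep them apart.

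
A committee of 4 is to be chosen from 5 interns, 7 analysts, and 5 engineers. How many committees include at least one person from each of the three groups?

Unrestricted: C(17,4) = 2380 ways to pick any 4 of the 17.
Selections missing a whole group: no interns → C(12,4) = 495; no analysts → C(10,4) = 210; no engineers → C(12,4) = 495.
Add back selections omitting two groups (i.e. drawn from a single group): C(5,4) + C(7,4) + C(5,4) = 45.
By inclusion–exclusion: 2380 − 1200 + 45 = 1225.

1225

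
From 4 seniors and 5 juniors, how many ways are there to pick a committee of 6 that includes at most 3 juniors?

Split by how many juniors are chosen (0 through 3).
Sum: C(5,0)·C(4,6) + C(5,1)·C(4,5) + C(5,2)·C(4,4) + C(5,3)·C(4,3) = 0 + 0 + 10 + 40 = 50.

50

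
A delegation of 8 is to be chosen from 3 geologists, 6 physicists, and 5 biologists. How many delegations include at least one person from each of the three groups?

Unrestricted: C(14,8) = 3003 ways to pick any 8 of the 14.
Selections missing a whole group: no geologists → C(11,8) = 165; no physicists → C(8,8) = 1; no biologists → C(9,8) = 9.
Add back selections omitting two groups (i.e. drawn from a single group): C(3,8) + C(6,8) + C(5,8) = 0.
By inclusion–exclusion: 3003 − 175 + 0 = 2828.

2828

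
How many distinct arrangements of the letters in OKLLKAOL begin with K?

Fix K in the first position and arrange the remaining 7 letters.
Those 7 letters have L appearing 3 times and O appearing twice, giving (7)!/(3!·2!) = 420.

420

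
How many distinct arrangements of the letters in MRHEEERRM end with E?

1680

Fix E in the last position and arrange the remaining 8 letters.
Those 8 letters have E appearing twice, M appearing twice, and R appearing 3 times, giving (8)!/(3!·2!·2!) = 1680.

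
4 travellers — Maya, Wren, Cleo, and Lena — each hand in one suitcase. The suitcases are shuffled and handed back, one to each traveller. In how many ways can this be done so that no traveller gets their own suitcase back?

This is the derangement count D_4: permutations of 4 items with no fixed point.
By inclusion–exclusion this is Σ_{j=0}^{4} (−1)^j C(4,j)·(4−j)!.
Computing: 24 − 24 + 12 − 4 + 1 = 9.

9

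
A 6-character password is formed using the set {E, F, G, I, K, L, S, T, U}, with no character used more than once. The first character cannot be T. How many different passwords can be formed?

The first character has 9−1 = 8 choices (anything except T).
The remaining 5 characters are filled from the other 8 symbols without repetition: 8 × 7 × 6 × 5 × 4 = 6720.
Total: 8 × 6720 = 53760.

53760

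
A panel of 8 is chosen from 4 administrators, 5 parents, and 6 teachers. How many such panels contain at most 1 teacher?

225

Split by how many teachers are chosen (0 through 1).
Sum: C(6,0)·C(9,8) + C(6,1)·C(9,7) = 9 + 216 = 225.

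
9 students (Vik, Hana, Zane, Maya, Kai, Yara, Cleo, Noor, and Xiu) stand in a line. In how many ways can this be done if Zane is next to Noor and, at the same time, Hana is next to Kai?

Treat {Zane,Noor} as one block (2 orders) and {Hana,Kai} as another (2 orders).
That leaves 7 units to arrange: 2 × 2 × 7! = 4 × 5040 = 20160.

20160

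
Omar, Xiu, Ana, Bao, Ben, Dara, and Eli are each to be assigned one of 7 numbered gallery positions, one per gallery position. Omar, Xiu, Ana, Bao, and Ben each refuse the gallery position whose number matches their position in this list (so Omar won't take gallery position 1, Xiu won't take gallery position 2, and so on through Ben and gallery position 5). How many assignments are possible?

Let Aᵢ (for 1 ≤ i ≤ 5) be the placements that put person i in their forbidden gallery position. Any j of these fix j positions, leaving (7−j)! ways to fill the rest, and there are C(5,j) ways to pick which j.
By inclusion–exclusion, the number of valid placements is Σ_{j=0}^{5} (−1)^j C(5,j)·(7−j)!.
Computing: 5040 − 3600 + 1200 − 240 + 30 − 2 = 2428.

2428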